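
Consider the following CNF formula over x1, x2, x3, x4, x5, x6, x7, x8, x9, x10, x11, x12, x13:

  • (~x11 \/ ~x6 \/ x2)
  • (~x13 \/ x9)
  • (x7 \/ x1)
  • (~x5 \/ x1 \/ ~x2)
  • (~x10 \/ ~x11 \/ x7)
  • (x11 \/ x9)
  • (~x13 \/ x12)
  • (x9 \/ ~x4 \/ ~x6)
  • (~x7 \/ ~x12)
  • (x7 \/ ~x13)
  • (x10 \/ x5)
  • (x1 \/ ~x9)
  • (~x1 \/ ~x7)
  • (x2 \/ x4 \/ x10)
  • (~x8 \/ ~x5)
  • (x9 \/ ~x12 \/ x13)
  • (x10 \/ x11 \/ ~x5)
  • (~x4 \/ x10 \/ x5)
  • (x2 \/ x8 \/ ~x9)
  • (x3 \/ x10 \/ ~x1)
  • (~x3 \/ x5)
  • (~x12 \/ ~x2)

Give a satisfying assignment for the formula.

x1=T  x2=T  x3=F  x4=F  x5=T  x6=F  x7=F  x8=F  x9=T  x10=T  x11=F  x12=F  x13=F

Pure literal: x6 appears only negated; assign x6 = False.
Set x1 = True and propagate.
  then x7 is forced to False.
  then x13 is forced to False.
Try x2 = True.
  then x12 is forced to False.
The remaining clauses are satisfied by x3 = False, x4 = False, x5 = True, x8 = False, x9 = True, x10 = True, x11 = False.
Every clause has at least one true literal under this assignment.
Check each clause:
  1. (~x6 \/ x2 \/ ~x11) — x2 is true.
  2. (~x13 \/ x9) — x9 is true.
  3. (x1 \/ x7) — x1 is true.
  4. (x1 \/ ~x5 \/ ~x2) — x1 is true.
  5. (x7 \/ ~x10 \/ ~x11) — ~x11 is true.
  6. (x11 \/ x9) — x9 is true.
  7. (~x13 \/ x12) — ~x13 is true.
  8. (x9 \/ ~x6 \/ ~x4) — x9 is true.
  9. (~x12 \/ ~x7) — ~x7 is true.
  10. (~x13 \/ x7) — ~x13 is true.
  11. (x5 \/ x10) — x10 is true.
  12. (~x9 \/ x1) — x1 is true.
  13. (~x1 \/ ~x7) — ~x7 is true.
  14. (x2 \/ x4 \/ x10) — x2 is true.
  15. (~x5 \/ ~x8) — ~x8 is true.
  16. (x9 \/ x13 \/ ~x12) — x9 is true.
  17. (x10 \/ ~x5 \/ x11) — x10 is true.
  18. (~x4 \/ x10 \/ x5) — x10 is true.
  19. (~x9 \/ x8 \/ x2) — x2 is true.
  20. (x3 \/ ~x1 \/ x10) — x10 is true.
  21. (~x3 \/ x5) — ~x3 is true.
  22. (~x12 \/ ~x2) — ~x12 is true.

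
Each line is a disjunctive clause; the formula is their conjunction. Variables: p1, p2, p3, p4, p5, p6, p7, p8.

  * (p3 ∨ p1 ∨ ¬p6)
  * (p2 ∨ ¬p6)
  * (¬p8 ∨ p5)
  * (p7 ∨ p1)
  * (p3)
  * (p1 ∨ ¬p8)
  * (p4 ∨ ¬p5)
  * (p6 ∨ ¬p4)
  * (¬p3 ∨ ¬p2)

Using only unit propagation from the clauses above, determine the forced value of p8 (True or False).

(p3) is a unit clause: p3 = True.
From (¬p3 ∨ ¬p2) and p3 = True: p2 = False.
In (p2 ∨ ¬p6), p2 is now false; ¬p6 must hold, so p6 = False.
(p6 ∨ ¬p4): since p6 = False, the clause reduces to (¬p4). p4 = False.
(¬p5 ∨ p4) with p4 = False leaves only ¬p5, so p5 = False.
(¬p8 ∨ p5): since p5 = False, the clause reduces to (¬p8). p8 = False.

False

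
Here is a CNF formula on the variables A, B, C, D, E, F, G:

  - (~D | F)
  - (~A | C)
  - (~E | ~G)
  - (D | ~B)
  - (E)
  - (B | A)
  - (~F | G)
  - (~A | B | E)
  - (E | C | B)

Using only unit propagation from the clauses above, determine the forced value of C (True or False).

True

Unit clause (E) sets E = True.
In (~G | ~E), ~E is now false; ~G must hold, so G = False.
From (G | ~F) and G = False: F = False.
From (F | ~D) and F = False: D = False.
In (~B | D), D is now false; ~B must hold, so B = False.
(B | A): since B = False, the clause reduces to (A). A = True.
(C | ~A) with A = True leaves only C, so C = True.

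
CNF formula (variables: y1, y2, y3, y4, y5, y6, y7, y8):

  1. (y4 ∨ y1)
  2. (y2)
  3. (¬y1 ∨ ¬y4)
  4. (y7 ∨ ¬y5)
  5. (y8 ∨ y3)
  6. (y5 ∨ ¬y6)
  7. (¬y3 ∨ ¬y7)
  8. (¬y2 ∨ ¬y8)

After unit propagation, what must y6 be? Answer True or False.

False

(y2) stands alone — y2 = True.
In (¬y8 ∨ ¬y2), ¬y2 is now false; ¬y8 must hold, so y8 = False.
From (y8 ∨ y3) and y8 = False: y3 = True.
From (¬y3 ∨ ¬y7) and y3 = True: y7 = False.
From (¬y5 ∨ y7) and y7 = False: y5 = False.
(¬y6 ∨ y5) with y5 = False leaves only ¬y6, so y6 = False.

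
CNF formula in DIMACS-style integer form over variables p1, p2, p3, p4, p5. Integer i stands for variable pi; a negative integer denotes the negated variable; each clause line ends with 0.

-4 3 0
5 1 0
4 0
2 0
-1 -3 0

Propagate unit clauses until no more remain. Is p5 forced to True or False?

True

(p4) stands alone — p4 = True.
(NOT p4 OR p3) with p4 = True leaves only p3, so p3 = True.
(p2) stands alone — p2 = True.
(NOT p1 OR NOT p3) with p3 = True leaves only NOT p1, so p1 = False.
In (p1 OR p5), p1 is now false; p5 must hold, so p5 = True.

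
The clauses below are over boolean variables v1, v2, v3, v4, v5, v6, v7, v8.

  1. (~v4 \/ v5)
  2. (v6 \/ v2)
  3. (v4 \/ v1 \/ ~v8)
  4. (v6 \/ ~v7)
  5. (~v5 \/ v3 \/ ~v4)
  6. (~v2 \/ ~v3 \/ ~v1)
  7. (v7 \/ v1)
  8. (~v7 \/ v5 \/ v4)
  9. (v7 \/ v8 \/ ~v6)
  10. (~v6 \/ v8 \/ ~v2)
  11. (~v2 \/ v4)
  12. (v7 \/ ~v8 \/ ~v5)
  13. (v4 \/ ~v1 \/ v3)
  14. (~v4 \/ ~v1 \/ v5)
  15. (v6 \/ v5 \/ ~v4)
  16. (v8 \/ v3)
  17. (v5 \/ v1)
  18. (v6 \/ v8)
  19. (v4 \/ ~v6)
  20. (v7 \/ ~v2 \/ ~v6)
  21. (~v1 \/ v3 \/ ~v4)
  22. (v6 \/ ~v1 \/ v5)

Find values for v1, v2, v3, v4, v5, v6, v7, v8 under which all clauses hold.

v1=T, v2=F, v3=T, v4=T, v5=T, v6=T, v7=T, v8=F

Set v1 = True and propagate.
Try v2 = False.
  then v6 is forced to True.
  then v4 is forced to True.
  then v5 is forced to True.
  then v3 is forced to True.
Branch on v7: take v7 = True.
v8 is now unconstrained; take v8 = False.
Every clause has at least one true literal under this assignment.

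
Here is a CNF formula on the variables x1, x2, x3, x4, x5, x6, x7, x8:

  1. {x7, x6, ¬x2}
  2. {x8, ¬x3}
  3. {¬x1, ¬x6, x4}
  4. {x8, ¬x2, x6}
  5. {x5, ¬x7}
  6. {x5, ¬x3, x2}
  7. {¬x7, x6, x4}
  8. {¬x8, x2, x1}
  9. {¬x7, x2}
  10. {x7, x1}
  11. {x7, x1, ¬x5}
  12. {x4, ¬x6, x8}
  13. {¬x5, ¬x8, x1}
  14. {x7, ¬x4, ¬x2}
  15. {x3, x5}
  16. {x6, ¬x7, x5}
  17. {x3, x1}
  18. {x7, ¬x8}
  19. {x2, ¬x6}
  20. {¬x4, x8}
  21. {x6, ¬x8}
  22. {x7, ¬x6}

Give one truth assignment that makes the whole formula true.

x1 = True  x2 = True  x3 = False  x4 = True  x5 = True  x6 = True  x7 = True  x8 = True

Set x1 = True and propagate.
The remaining clauses are satisfied by x2 = True, x3 = False, x4 = True, x5 = True, x6 = True, x7 = True, x8 = True.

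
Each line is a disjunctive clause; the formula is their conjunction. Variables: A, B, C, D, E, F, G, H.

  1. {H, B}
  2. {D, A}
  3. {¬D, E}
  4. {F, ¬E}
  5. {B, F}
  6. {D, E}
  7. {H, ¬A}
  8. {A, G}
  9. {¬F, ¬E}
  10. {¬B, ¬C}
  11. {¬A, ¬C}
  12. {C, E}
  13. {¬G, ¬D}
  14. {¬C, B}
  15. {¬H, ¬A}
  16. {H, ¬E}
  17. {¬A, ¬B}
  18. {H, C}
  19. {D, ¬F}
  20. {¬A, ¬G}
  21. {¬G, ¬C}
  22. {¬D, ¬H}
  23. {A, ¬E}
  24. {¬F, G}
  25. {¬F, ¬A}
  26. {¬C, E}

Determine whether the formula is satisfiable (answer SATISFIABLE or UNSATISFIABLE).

UNSATISFIABLE

A = True:
  propagation gives H=True; an empty clause results — contradiction.
A = False:
  propagation gives D=True, E=True; an empty clause results — contradiction.
Every branch closes, so no satisfying assignment exists.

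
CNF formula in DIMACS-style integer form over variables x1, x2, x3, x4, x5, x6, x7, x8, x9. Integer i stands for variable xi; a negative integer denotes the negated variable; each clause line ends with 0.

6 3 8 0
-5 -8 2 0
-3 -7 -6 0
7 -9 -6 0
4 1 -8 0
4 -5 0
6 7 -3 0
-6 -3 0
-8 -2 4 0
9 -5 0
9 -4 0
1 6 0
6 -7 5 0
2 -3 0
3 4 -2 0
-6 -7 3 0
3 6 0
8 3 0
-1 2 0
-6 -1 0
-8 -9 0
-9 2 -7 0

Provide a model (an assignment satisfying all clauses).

x1 = T, x2 = T, x3 = T, x4 = T, x5 = T, x6 = F, x7 = T, x8 = F, x9 = T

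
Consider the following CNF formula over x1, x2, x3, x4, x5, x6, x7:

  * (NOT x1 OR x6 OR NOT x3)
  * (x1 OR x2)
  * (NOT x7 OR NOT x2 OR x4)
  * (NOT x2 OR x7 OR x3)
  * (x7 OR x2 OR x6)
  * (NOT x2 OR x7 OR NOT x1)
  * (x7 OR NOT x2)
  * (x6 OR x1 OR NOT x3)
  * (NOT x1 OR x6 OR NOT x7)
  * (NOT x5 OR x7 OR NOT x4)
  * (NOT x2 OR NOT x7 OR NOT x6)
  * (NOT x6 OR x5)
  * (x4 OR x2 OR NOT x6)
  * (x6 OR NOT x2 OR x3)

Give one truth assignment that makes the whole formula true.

x1=True  x2=False  x3=True  x4=True  x5=True  x6=True  x7=True

Branch on x1: take x1 = True.
Try x2 = False.
Set x3 = True and propagate.
  then x6 is forced to True.
  then x5 is forced to True.
  then x4 is forced to True.
  then x7 is forced to True.
Every clause has at least one true literal under this assignment.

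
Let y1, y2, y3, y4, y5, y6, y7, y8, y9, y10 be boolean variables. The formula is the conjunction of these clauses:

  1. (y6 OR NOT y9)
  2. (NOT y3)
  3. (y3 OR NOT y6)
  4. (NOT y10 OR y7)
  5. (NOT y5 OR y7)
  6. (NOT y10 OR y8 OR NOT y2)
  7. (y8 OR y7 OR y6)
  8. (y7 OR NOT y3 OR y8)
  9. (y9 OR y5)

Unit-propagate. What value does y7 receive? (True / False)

True

Unit clause (NOT y3) sets y3 = False.
In (NOT y6 OR y3), y3 is now false; NOT y6 must hold, so y6 = False.
(y6 OR NOT y9): since y6 = False, the clause reduces to (NOT y9). y9 = False.
(y9 OR y5): since y9 = False, the clause reduces to (y5). y5 = True.
(y7 OR NOT y5) with y5 = True leaves only y7, so y7 = True.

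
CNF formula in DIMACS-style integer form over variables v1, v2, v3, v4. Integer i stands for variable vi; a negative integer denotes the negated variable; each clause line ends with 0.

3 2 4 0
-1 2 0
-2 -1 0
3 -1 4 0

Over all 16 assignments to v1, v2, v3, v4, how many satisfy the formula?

Split on v1, then v2.
  v1=1, v2=1: a clause becomes empty — 0.
  v1=1, v2=0: a clause becomes empty — 0.
  v1=0, v2=1: remaining (v3,v4) ∈ {(0,0); (0,1); (1,0); (1,1)} — 4.
  v1=0, v2=0: remaining (v3,v4) ∈ {(0,1); (1,0); (1,1)} — 3.
Total: 0 + 0 + 4 + 3 = 7.

7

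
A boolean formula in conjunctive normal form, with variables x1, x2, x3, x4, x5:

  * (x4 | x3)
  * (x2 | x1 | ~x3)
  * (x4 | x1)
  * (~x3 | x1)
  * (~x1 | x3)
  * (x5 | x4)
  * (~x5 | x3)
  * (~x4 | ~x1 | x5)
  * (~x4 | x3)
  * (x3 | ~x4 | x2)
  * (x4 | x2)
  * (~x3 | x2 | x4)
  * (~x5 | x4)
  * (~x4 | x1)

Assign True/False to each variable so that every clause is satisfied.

x1=True  x2=True  x3=True  x4=True  x5=True

Pure literal: x2 appears only positively; assign x2 = True.
Branch on x1: take x1 = True.
  then x3 is forced to True.
Set x4 = True and propagate.
  then x5 is forced to True.
Every clause has at least one true literal under this assignment.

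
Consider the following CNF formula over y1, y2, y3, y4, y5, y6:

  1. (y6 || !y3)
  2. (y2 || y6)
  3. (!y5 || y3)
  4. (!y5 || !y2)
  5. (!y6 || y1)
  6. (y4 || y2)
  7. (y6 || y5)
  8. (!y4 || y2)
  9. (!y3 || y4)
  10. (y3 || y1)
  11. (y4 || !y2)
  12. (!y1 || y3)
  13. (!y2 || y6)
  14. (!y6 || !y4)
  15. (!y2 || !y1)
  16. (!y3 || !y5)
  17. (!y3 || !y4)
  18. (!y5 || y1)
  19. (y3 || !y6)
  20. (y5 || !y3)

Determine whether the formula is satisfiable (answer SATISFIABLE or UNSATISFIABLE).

y3 = True:
  propagation gives y6=True, y1=True, y4=True; an empty clause results — contradiction.
y3 = False:
  propagation gives y5=False, y6=True; an empty clause results — contradiction.
Every branch closes, so no satisfying assignment exists.

UNSATISFIABLE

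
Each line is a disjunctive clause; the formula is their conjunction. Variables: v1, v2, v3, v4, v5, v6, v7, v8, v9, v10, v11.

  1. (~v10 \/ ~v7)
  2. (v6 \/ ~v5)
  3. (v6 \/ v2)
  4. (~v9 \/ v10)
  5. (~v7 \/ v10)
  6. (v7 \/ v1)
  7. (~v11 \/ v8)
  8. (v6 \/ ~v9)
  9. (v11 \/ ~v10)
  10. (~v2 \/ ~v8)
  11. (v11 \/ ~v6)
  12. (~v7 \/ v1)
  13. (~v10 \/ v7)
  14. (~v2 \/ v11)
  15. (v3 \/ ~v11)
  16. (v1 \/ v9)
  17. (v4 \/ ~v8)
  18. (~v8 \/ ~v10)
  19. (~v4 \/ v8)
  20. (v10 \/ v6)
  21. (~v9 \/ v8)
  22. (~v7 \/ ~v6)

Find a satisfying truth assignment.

v1 occurs only positively in the remaining clauses — set v1 = True.
Pure literal: v3 appears only positively; assign v3 = True.
Branch on v2: take v2 = False.
  then v6 is forced to True.
  then v11 is forced to True.
  then v8 is forced to True.
  then v4 is forced to True.
  then v10 is forced to False.
  then v9 is forced to False.
  then v7 is forced to False.
v5 is now unconstrained; take v5 = True.

v1 = T, v2 = F, v3 = T, v4 = T, v5 = T, v6 = T, v7 = F, v8 = T, v9 = F, v10 = F, v11 = T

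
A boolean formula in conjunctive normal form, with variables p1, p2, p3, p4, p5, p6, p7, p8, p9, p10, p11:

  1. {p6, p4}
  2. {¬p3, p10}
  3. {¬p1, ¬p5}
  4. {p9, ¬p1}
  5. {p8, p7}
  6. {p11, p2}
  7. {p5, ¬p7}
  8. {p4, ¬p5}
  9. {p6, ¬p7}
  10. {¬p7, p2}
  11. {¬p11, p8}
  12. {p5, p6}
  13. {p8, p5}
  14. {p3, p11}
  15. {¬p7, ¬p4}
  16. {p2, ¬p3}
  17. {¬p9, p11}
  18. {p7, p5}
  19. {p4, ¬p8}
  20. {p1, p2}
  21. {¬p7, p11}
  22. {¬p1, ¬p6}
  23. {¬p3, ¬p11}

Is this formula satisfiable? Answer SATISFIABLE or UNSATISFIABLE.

SATISFIABLE

p2 occurs only positively in the remaining clauses — set p2 = True.
p10 occurs only positively in the remaining clauses — set p10 = True.
Branch on p1: take p1 = False.
Set p3 = False and propagate.
  then p11 is forced to True.
  then p8 is forced to True.
  then p4 is forced to True.
  then p7 is forced to False.
  then p5 is forced to True.
p6, p9 are now unconstrained; take p6 = False, p9 = True.
Every clause has at least one true literal under this assignment.
So p1=False  p2=True  p3=False  p4=True  p5=True  p6=False  p7=False  p8=True  p9=True  p10=True  p11=True is a satisfying assignment.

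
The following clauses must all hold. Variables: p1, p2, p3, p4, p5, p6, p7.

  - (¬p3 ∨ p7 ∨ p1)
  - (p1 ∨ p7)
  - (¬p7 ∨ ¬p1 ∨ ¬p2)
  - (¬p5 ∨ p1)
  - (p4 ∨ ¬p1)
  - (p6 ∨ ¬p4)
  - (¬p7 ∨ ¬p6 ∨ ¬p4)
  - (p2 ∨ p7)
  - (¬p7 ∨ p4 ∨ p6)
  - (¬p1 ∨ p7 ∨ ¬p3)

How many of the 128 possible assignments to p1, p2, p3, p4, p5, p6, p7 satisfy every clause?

6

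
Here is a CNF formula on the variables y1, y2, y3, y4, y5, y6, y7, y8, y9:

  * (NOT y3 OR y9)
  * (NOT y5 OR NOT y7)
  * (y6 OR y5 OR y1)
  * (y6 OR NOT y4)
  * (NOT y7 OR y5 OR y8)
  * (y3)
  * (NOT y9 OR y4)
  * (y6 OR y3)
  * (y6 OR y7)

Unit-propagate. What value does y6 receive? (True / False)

True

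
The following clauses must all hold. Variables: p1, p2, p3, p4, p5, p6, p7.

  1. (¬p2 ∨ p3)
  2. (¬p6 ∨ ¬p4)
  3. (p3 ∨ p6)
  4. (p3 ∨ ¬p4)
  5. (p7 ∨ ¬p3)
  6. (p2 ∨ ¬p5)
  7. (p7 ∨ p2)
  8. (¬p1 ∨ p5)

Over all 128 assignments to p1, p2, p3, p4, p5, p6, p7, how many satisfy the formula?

13

Case analysis on p3 and p2:
  p3=T, p2=T: 9 of the 32 assignments to (p1,p4,p5,p6,p7) work.
  p3=T, p2=F: remaining (p1,p4,p5,p6,p7) ∈ {(F,F,F,F,T); (F,F,F,T,T); (F,T,F,F,T)} — 3.
  p3=F, p2=T: a clause becomes empty — 0.
  p3=F, p2=F: remaining (p1,p4,p5,p6,p7) ∈ {(F,F,F,T,T)} — 1.
Total: 9 + 3 + 0 + 1 = 13.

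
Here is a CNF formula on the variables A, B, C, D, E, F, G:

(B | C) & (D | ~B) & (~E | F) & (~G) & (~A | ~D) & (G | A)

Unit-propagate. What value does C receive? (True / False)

True

Unit clause (~G) sets G = False.
(G | A) with G = False leaves only A, so A = True.
From (~A | ~D) and A = True: D = False.
In (~B | D), D is now false; ~B must hold, so B = False.
(B | C): since B = False, the clause reduces to (C). C = True.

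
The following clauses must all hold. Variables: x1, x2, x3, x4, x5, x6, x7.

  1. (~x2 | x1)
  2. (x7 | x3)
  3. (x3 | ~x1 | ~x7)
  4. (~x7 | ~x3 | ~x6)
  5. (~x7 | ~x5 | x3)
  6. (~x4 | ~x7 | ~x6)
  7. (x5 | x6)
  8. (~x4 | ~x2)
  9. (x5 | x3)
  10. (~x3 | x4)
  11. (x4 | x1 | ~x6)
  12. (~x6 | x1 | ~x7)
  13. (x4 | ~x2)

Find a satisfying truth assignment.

x2 occurs only negated in the remaining clauses — set x2 = False.
Branch on x1: take x1 = True.
The remaining clauses are satisfied by x3 = True, x4 = True, x5 = True, x6 = True, x7 = False.
Every clause has at least one true literal under this assignment.

x1 = True, x2 = False, x3 = True, x4 = True, x5 = True, x6 = True, x7 = False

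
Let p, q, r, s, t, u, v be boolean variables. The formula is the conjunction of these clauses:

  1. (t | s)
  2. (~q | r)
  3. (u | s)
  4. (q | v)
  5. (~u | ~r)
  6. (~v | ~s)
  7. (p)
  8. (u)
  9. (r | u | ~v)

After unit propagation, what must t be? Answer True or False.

True

(p) is a unit clause: p = True.
(u) stands alone — u = True.
From (~r | ~u) and u = True: r = False.
(r | ~q): since r = False, the clause reduces to (~q). q = False.
In (q | v), q is now false; v must hold, so v = True.
From (~v | ~s) and v = True: s = False.
(t | s): since s = False, the clause reduces to (t). t = True.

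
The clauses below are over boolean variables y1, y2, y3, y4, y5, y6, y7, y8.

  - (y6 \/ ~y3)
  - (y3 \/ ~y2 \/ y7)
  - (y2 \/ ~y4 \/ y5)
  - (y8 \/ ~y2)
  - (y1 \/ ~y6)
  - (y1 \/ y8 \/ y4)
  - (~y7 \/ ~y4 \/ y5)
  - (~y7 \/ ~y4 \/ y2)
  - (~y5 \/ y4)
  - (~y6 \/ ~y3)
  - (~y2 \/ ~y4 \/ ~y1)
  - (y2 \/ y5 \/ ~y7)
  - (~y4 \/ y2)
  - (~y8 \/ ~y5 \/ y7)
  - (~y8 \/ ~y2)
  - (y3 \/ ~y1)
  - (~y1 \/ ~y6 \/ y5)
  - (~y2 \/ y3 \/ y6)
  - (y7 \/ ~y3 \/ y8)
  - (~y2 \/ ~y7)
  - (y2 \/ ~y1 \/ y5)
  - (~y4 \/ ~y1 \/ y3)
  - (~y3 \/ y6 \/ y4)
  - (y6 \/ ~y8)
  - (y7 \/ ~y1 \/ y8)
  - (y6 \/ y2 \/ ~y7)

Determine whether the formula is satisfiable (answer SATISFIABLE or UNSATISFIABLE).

UNSATISFIABLE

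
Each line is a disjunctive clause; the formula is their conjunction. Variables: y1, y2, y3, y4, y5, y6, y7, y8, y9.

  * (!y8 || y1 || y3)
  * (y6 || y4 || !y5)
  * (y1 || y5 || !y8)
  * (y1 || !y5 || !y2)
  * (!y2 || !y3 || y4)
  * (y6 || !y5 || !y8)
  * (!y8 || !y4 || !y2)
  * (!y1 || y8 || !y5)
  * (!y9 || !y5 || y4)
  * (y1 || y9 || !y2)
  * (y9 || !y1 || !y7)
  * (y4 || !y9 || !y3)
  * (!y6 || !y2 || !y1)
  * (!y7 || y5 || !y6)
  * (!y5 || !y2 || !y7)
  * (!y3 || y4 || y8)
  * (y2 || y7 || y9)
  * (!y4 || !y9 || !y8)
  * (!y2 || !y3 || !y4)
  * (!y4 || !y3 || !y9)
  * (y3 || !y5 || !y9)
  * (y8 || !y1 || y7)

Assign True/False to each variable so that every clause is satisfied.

y1=False, y2=False, y3=False, y4=True, y5=False, y6=False, y7=True, y8=False, y9=True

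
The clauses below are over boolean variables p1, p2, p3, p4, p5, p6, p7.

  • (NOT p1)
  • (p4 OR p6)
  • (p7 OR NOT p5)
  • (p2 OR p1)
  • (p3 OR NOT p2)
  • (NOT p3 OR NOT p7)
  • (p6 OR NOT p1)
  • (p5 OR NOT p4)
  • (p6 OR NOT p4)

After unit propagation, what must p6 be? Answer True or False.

Unit clause (NOT p1) sets p1 = False.
In (p1 OR p2), p1 is now false; p2 must hold, so p2 = True.
(NOT p2 OR p3): since p2 = True, the clause reduces to (p3). p3 = True.
(NOT p3 OR NOT p7) with p3 = True leaves only NOT p7, so p7 = False.
In (NOT p5 OR p7), p7 is now false; NOT p5 must hold, so p5 = False.
(NOT p4 OR p5): since p5 = False, the clause reduces to (NOT p4). p4 = False.
From (p4 OR p6) and p4 = False: p6 = True.

True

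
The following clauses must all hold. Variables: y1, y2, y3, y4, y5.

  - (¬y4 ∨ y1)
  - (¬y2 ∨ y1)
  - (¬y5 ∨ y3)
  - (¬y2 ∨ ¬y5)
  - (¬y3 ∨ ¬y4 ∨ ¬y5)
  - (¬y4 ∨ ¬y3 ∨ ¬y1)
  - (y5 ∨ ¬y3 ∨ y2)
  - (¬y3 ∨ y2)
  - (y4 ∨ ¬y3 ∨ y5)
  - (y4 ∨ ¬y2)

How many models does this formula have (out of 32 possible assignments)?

The models are:
  y1=0 y2=0 y3=0 y4=0 y5=0
  y1=1 y2=0 y3=0 y4=0 y5=0
  y1=1 y2=0 y3=0 y4=1 y5=0
  y1=1 y2=1 y3=0 y4=1 y5=0
That's 4 in total.

4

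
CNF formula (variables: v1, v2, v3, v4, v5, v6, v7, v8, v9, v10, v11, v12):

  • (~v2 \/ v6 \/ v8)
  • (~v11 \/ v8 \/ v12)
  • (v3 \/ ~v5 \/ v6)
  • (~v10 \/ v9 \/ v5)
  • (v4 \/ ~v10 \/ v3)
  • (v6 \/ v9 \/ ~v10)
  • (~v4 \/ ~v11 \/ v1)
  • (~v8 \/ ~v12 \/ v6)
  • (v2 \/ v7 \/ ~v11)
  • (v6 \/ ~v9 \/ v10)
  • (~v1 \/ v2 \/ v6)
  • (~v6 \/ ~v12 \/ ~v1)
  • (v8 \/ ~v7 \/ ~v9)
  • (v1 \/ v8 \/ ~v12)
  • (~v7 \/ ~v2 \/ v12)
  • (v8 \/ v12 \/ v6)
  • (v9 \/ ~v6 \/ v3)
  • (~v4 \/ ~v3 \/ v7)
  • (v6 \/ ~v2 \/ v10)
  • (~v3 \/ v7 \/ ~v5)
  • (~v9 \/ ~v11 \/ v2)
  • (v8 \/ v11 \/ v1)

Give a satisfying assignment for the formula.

v1=False  v2=True  v3=True  v4=False  v5=True  v6=True  v7=True  v8=True  v9=True  v10=True  v11=False  v12=True

Branch on v1: take v1 = False.
Set v2 = True and propagate.
For the remaining variables, v3 = True, v4 = False, v5 = True, v6 = True, v7 = True, v8 = True, v9 = True, v10 = True, v11 = False, v12 = True works.
Every clause has at least one true literal under this assignment.
Check each clause:
  1. (v6 \/ ~v2 \/ v8) — v8 is true.
  2. (v8 \/ ~v11 \/ v12) — v8 is true.
  3. (v3 \/ v6 \/ ~v5) — v3 is true.
  4. (v9 \/ v5 \/ ~v10) — v9 is true.
  5. (~v10 \/ v4 \/ v3) — v3 is true.
  6. (v6 \/ v9 \/ ~v10) — v9 is true.
  7. (~v11 \/ ~v4 \/ v1) — ~v4 is true.
  8. (~v12 \/ ~v8 \/ v6) — v6 is true.
  9. (~v11 \/ v7 \/ v2) — v2 is true.
  10. (v10 \/ ~v9 \/ v6) — v10 is true.
  11. (v2 \/ ~v1 \/ v6) — v2 is true.
  12. (~v12 \/ ~v1 \/ ~v6) — ~v1 is true.
  13. (~v7 \/ v8 \/ ~v9) — v8 is true.
  14. (~v12 \/ v1 \/ v8) — v8 is true.
  15. (v12 \/ ~v2 \/ ~v7) — v12 is true.
  16. (v8 \/ v6 \/ v12) — v8 is true.
  17. (v9 \/ v3 \/ ~v6) — v9 is true.
  18. (~v3 \/ v7 \/ ~v4) — ~v4 is true.
  19. (v10 \/ ~v2 \/ v6) — v10 is true.
  20. (~v5 \/ ~v3 \/ v7) — v7 is true.
  21. (~v9 \/ v2 \/ ~v11) — v2 is true.
  22. (v1 \/ v11 \/ v8) — v8 is true.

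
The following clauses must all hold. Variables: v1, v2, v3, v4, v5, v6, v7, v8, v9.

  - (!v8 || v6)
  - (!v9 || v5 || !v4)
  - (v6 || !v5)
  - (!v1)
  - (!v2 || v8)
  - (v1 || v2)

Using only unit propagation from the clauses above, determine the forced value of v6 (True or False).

True

(!v1) stands alone — v1 = False.
(v2 || v1) with v1 = False leaves only v2, so v2 = True.
(v8 || !v2) with v2 = True leaves only v8, so v8 = True.
(!v8 || v6): since v8 = True, the clause reduces to (v6). v6 = True.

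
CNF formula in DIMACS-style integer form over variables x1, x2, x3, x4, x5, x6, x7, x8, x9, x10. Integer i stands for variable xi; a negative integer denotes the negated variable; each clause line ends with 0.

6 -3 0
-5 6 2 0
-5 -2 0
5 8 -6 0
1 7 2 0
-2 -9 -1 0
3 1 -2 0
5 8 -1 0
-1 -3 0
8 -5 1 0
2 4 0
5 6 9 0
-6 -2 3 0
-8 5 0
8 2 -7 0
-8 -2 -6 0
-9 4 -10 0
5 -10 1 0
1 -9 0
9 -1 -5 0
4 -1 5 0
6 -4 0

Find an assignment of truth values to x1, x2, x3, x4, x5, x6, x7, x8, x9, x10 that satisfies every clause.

x1 = True, x2 = False, x3 = False, x4 = True, x5 = True, x6 = True, x7 = False, x8 = True, x9 = True, x10 = True

Check each clause:
  1. {x6, ¬x3} — ¬x3 is true.
  2. {x2, ¬x5, x6} — x6 is true.
  3. {¬x2, ¬x5} — ¬x2 is true.
  4. {x5, x8, ¬x6} — x8 is true.
  5. {x1, x7, x2} — x1 is true.
  6. {¬x1, ¬x9, ¬x2} — ¬x2 is true.
  7. {¬x2, x1, x3} — x1 is true.
  8. {¬x1, x5, x8} — x8 is true.
  9. {¬x1, ¬x3} — ¬x3 is true.
  10. {x1, ¬x5, x8} — x8 is true.
  11. {x4, x2} — x4 is true.
  12. {x9, x6, x5} — x9 is true.
  13. {¬x6, x3, ¬x2} — ¬x2 is true.
  14. {x5, ¬x8} — x5 is true.
  15. {¬x7, x2, x8} — x8 is true.
  16. {¬x2, ¬x6, ¬x8} — ¬x2 is true.
  17. {¬x10, ¬x9, x4} — x4 is true.
  18. {x5, ¬x10, x1} — x1 is true.
  19. {x1, ¬x9} — x1 is true.
  20. {¬x5, ¬x1, x9} — x9 is true.
  21. {x4, ¬x1, x5} — x4 is true.
  22. {x6, ¬x4} — x6 is true.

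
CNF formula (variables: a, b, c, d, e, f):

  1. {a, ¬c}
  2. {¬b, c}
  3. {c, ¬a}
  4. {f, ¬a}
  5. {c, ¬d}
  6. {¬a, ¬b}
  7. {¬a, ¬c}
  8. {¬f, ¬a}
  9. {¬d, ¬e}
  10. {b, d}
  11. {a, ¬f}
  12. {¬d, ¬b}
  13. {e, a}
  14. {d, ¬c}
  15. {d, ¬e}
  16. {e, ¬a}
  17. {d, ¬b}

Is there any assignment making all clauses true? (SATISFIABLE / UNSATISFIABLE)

a = True:
  propagation gives c=True; an empty clause results — contradiction.
a = False:
  propagation gives c=False, b=False, d=False; an empty clause results — contradiction.
Every branch closes, so no satisfying assignment exists.

UNSATISFIABLE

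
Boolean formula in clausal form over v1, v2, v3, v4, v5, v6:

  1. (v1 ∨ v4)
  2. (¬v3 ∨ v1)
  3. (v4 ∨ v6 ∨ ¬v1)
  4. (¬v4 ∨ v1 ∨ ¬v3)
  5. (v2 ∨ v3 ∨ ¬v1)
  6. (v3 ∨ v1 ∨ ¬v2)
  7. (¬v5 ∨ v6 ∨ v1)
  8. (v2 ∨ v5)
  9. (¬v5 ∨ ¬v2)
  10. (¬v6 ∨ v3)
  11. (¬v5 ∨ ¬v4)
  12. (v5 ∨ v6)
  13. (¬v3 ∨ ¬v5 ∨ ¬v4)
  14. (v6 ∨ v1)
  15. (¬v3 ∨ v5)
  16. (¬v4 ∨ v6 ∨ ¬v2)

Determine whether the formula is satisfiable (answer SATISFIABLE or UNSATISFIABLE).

SATISFIABLE

Branch on v1: take v1 = True.
Set v2 = False and propagate.
  then v3 is forced to True.
  then v5 is forced to True.
  then v4 is forced to False.
  then v6 is forced to True.
So v1 = T  v2 = F  v3 = T  v4 = F  v5 = T  v6 = T is a satisfying assignment.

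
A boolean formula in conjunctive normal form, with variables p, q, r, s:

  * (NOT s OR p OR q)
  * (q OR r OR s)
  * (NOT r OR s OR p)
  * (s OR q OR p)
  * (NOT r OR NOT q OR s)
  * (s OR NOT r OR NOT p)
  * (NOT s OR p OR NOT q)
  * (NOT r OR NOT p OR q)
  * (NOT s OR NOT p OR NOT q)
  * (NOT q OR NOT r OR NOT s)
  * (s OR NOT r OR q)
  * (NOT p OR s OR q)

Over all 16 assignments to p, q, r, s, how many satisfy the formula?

Satisfying assignments:
  p=0 q=1 r=0 s=0
  p=1 q=0 r=0 s=1
  p=1 q=1 r=0 s=0
Count: 3.

3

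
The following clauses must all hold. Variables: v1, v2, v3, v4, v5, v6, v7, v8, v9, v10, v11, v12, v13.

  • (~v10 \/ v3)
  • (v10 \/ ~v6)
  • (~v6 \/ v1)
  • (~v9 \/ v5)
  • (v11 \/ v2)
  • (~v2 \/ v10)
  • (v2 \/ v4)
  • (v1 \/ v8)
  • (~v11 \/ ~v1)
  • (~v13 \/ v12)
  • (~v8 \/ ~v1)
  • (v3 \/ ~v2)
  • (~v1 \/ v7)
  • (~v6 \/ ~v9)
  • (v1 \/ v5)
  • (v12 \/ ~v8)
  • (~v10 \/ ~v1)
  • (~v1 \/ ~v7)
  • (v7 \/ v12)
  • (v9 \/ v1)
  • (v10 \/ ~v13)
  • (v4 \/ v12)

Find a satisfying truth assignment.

v1=False, v2=True, v3=True, v4=True, v5=True, v6=False, v7=True, v8=True, v9=True, v10=True, v11=False, v12=True, v13=True

Check each clause:
  1. (~v10 \/ v3) — v3 is true.
  2. (v10 \/ ~v6) — ~v6 is true.
  3. (v1 \/ ~v6) — ~v6 is true.
  4. (v5 \/ ~v9) — v5 is true.
  5. (v2 \/ v11) — v2 is true.
  6. (v10 \/ ~v2) — v10 is true.
  7. (v2 \/ v4) — v2 is true.
  8. (v8 \/ v1) — v8 is true.
  9. (~v1 \/ ~v11) — ~v11 is true.
  10. (~v13 \/ v12) — v12 is true.
  11. (~v8 \/ ~v1) — ~v1 is true.
  12. (v3 \/ ~v2) — v3 is true.
  13. (v7 \/ ~v1) — ~v1 is true.
  14. (~v6 \/ ~v9) — ~v6 is true.
  15. (v1 \/ v5) — v5 is true.
  16. (~v8 \/ v12) — v12 is true.
  17. (~v10 \/ ~v1) — ~v1 is true.
  18. (~v7 \/ ~v1) — ~v1 is true.
  19. (v12 \/ v7) — v12 is true.
  20. (v1 \/ v9) — v9 is true.
  21. (~v13 \/ v10) — v10 is true.
  22. (v12 \/ v4) — v4 is true.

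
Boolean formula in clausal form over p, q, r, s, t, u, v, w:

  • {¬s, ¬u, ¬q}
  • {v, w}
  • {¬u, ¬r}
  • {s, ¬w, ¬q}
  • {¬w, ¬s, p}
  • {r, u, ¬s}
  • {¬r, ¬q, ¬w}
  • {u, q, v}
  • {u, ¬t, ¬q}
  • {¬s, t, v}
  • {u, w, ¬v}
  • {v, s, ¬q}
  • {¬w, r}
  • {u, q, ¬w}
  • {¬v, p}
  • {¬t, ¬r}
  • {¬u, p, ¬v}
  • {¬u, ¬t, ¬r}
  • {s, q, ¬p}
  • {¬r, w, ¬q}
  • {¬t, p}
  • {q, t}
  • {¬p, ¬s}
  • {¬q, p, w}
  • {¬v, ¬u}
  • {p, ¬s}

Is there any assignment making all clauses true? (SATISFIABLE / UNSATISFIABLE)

q = True:
  s = True:
    propagation gives u=False, r=True, w=False; an empty clause results — contradiction.
  s = False:
    propagation gives w=False, v=True, u=True; an empty clause results — contradiction.
q = False:
  propagation gives t=True, r=False, w=False, v=True; an empty clause results — contradiction.
Every branch closes, so no satisfying assignment exists.

UNSATISFIABLE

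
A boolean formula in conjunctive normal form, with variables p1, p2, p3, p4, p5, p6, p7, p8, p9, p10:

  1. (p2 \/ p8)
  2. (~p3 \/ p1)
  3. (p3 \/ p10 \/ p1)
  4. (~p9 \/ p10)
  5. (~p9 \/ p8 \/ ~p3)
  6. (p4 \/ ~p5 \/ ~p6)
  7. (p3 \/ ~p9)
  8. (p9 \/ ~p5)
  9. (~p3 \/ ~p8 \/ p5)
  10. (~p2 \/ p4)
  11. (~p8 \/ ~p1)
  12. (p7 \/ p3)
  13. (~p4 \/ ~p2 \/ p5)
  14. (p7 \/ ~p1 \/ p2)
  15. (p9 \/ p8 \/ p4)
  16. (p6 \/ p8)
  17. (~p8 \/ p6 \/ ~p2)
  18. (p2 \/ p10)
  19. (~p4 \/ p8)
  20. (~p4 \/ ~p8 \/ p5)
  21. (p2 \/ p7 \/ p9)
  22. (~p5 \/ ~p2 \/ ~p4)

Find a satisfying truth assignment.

Pure literal: p7 appears only positively; assign p7 = True.
Pure literal: p10 appears only positively; assign p10 = True.
Set p1 = False and propagate.
  then p3 is forced to False.
  then p9 is forced to False.
  then p5 is forced to False.
Set p2 = False and propagate.
  then p8 is forced to True.
  then p4 is forced to False.
p6 is now unconstrained; take p6 = True.
Check each clause:
  1. (p8 \/ p2) — p8 is true.
  2. (p1 \/ ~p3) — ~p3 is true.
  3. (p1 \/ p3 \/ p10) — p10 is true.
  4. (p10 \/ ~p9) — p10 is true.
  5. (p8 \/ ~p9 \/ ~p3) — p8 is true.
  6. (~p5 \/ ~p6 \/ p4) — ~p5 is true.
  7. (~p9 \/ p3) — ~p9 is true.
  8. (~p5 \/ p9) — ~p5 is true.
  9. (~p3 \/ ~p8 \/ p5) — ~p3 is true.
  10. (~p2 \/ p4) — ~p2 is true.
  11. (~p1 \/ ~p8) — ~p1 is true.
  12. (p3 \/ p7) — p7 is true.
  13. (~p2 \/ p5 \/ ~p4) — ~p4 is true.
  14. (p7 \/ p2 \/ ~p1) — ~p1 is true.
  15. (p4 \/ p8 \/ p9) — p8 is true.
  16. (p8 \/ p6) — p8 is true.
  17. (~p2 \/ ~p8 \/ p6) — p6 is true.
  18. (p2 \/ p10) — p10 is true.
  19. (p8 \/ ~p4) — p8 is true.
  20. (~p4 \/ p5 \/ ~p8) — ~p4 is true.
  21. (p2 \/ p9 \/ p7) — p7 is true.
  22. (~p5 \/ ~p4 \/ ~p2) — ~p5 is true.

p1=0, p2=0, p3=0, p4=0, p5=0, p6=1, p7=1, p8=1, p9=0, p10=1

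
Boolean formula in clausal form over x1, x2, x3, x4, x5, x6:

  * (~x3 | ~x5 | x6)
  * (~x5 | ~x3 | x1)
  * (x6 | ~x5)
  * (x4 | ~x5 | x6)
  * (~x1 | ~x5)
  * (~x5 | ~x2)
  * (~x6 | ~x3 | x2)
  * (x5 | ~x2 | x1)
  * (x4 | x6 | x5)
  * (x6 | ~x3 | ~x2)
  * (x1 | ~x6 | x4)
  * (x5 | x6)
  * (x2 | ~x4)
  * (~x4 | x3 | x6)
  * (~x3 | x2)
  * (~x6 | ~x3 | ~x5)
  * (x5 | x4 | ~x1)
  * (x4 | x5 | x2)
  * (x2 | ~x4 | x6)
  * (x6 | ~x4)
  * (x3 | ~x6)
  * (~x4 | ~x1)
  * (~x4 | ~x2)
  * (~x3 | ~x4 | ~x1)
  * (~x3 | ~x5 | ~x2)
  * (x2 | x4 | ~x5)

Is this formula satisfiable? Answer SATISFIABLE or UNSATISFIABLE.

x5 = True:
  propagation gives x6=True, x1=False, x3=False; an empty clause results — contradiction.
x5 = False:
  propagation gives x6=True, x3=True, x2=True, x1=True; an empty clause results — contradiction.
Every branch closes, so no satisfying assignment exists.

UNSATISFIABLE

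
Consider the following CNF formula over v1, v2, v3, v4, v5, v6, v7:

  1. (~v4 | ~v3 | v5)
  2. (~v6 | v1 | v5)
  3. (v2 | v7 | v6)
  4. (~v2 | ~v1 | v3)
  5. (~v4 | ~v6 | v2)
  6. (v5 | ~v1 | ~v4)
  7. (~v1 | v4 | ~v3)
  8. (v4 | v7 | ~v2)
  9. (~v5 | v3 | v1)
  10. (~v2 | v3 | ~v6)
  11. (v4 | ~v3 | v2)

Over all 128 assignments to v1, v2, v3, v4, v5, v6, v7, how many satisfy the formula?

25

Split on v2, then v3.
  v2=T, v3=T: 11 of the 32 assignments to (v1,v4,v5,v6,v7) work.
  v2=T, v3=F: remaining (v1,v4,v5,v6,v7) ∈ {(F,F,F,F,T); (F,T,F,F,F); (F,T,F,F,T)} — 3.
  v2=F, v3=T: remaining (v1,v4,v5,v6,v7) ∈ {(F,T,T,F,T); (T,T,T,F,T)} — 2.
  v2=F, v3=F: 9 of the 32 assignments to (v1,v4,v5,v6,v7) work.
Total: 11 + 3 + 2 + 9 = 25.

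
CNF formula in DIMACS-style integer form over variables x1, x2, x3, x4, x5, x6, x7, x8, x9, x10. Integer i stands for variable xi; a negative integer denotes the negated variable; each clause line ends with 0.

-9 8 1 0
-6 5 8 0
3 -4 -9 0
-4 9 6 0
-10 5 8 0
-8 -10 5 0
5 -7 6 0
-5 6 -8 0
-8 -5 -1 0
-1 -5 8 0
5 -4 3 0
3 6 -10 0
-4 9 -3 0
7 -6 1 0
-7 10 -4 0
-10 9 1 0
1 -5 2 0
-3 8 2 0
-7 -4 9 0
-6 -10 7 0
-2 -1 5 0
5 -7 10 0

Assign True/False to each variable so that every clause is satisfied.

x4 occurs only negated in the remaining clauses — set x4 = False.
Set x1 = False and propagate.
Try x2 = True.
For the remaining variables, x3 = False, x5 = True, x6 = True, x7 = True, x8 = True, x9 = False, x10 = False works.
Check each clause:
  1. {x1, x8, ¬x9} — x8 is true.
  2. {¬x6, x8, x5} — x8 is true.
  3. {¬x4, x3, ¬x9} — ¬x4 is true.
  4. {x9, x6, ¬x4} — ¬x4 is true.
  5. {x8, x5, ¬x10} — x8 is true.
  6. {¬x8, ¬x10, x5} — x5 is true.
  7. {x6, x5, ¬x7} — x5 is true.
  8. {¬x8, ¬x5, x6} — x6 is true.
  9. {¬x1, ¬x5, ¬x8} — ¬x1 is true.
  10. {¬x5, x8, ¬x1} — x8 is true.
  11. {¬x4, x5, x3} — ¬x4 is true.
  12. {¬x10, x3, x6} — ¬x10 is true.
  13. {¬x3, x9, ¬x4} — ¬x4 is true.
  14. {¬x6, x7, x1} — x7 is true.
  15. {x10, ¬x7, ¬x4} — ¬x4 is true.
  16. {x1, ¬x10, x9} — ¬x10 is true.
  17. {x2, ¬x5, x1} — x2 is true.
  18. {x2, ¬x3, x8} — x8 is true.
  19. {¬x4, ¬x7, x9} — ¬x4 is true.
  20. {¬x10, x7, ¬x6} — ¬x10 is true.
  21. {x5, ¬x1, ¬x2} — x5 is true.
  22. {x5, ¬x7, x10} — x5 is true.

x1 = F  x2 = T  x3 = F  x4 = F  x5 = T  x6 = T  x7 = T  x8 = T  x9 = F  x10 = F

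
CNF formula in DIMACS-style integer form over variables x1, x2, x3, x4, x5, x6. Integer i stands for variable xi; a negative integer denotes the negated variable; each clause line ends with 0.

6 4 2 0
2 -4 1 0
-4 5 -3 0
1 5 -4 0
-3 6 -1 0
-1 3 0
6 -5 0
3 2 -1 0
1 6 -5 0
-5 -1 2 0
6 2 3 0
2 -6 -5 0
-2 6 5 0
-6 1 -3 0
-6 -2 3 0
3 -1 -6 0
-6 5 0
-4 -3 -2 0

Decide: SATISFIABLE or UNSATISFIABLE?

SATISFIABLE

Set x1 = True and propagate.
  then x3 is forced to True.
  then x6 is forced to True.
  then x5 is forced to True.
  then x2 is forced to True.
  then x4 is forced to False.
So x1=True, x2=True, x3=True, x4=False, x5=True, x6=True is a satisfying assignment.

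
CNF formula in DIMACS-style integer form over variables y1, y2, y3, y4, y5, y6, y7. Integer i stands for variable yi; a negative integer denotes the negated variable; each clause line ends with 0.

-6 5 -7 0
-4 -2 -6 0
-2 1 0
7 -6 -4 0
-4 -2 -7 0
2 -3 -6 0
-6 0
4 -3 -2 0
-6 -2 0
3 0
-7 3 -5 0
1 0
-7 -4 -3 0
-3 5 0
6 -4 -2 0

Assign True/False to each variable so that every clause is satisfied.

y1=T  y2=F  y3=T  y4=F  y5=T  y6=F  y7=F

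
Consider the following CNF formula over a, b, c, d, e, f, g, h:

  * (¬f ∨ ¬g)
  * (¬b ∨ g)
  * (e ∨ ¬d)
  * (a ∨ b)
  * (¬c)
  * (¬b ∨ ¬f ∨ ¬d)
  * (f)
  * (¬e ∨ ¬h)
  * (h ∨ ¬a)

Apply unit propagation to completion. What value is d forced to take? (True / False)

Unit clause (¬c) sets c = False.
(f) stands alone — f = True.
From (¬f ∨ ¬g) and f = True: g = False.
(g ∨ ¬b) with g = False leaves only ¬b, so b = False.
(b ∨ a): since b = False, the clause reduces to (a). a = True.
(¬a ∨ h): since a = True, the clause reduces to (h). h = True.
From (¬e ∨ ¬h) and h = True: e = False.
From (e ∨ ¬d) and e = False: d = False.

False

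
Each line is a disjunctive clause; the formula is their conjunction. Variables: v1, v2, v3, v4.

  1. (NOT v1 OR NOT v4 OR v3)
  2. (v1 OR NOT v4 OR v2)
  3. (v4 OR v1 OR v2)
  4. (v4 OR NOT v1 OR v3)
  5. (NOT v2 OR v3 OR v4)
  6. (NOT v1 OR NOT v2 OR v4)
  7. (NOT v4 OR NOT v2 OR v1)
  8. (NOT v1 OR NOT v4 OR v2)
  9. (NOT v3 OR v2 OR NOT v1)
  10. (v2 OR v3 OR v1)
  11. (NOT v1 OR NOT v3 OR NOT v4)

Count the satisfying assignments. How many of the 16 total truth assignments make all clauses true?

Satisfying assignments:
  v1=0 v2=1 v3=1 v4=0
Count: 1.

1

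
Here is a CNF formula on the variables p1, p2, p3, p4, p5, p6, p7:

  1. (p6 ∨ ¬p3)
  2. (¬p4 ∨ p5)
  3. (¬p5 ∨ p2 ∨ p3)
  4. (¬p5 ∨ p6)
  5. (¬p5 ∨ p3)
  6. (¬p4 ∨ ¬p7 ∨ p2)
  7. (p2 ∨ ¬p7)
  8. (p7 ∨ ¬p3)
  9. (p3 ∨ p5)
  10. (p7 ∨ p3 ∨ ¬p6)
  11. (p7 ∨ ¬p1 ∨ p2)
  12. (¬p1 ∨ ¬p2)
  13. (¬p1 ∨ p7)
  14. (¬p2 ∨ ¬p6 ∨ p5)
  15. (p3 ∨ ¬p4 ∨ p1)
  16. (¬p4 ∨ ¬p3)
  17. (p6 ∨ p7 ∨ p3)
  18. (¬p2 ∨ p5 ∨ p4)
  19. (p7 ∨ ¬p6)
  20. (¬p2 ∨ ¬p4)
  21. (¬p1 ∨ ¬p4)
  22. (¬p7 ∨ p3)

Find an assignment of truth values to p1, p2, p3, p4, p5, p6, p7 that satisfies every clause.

Set p1 = False and propagate.
Branch on p2: take p2 = True.
  then p4 is forced to False.
  then p5 is forced to True.
  then p6 is forced to True.
  then p3 is forced to True.
  then p7 is forced to True.

p1=False, p2=True, p3=True, p4=False, p5=True, p6=True, p7=True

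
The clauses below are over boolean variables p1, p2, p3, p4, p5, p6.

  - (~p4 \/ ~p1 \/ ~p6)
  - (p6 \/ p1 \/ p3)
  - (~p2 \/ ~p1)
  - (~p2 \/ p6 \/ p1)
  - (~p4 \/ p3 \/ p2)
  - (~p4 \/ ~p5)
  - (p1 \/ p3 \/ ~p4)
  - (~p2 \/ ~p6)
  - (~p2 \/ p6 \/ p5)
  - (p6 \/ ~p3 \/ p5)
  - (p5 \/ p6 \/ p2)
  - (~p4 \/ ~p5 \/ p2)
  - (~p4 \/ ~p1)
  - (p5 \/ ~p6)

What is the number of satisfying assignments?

Satisfying assignments:
  p1=F p2=F p3=F p4=F p5=T p6=T
  p1=F p2=F p3=T p4=F p5=T p6=F
  p1=F p2=F p3=T p4=F p5=T p6=T
  p1=T p2=F p3=F p4=F p5=T p6=F
  p1=T p2=F p3=F p4=F p5=T p6=T
  p1=T p2=F p3=T p4=F p5=T p6=F
  p1=T p2=F p3=T p4=F p5=T p6=T
That's 7 in total.

7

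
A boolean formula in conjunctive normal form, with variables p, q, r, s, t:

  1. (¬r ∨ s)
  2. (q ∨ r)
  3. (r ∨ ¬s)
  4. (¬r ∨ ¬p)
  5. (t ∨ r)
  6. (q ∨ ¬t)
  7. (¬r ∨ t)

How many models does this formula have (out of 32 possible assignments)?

3

Satisfying assignments:
  p=0 q=1 r=0 s=0 t=1
  p=0 q=1 r=1 s=1 t=1
  p=1 q=1 r=0 s=0 t=1
Count: 3.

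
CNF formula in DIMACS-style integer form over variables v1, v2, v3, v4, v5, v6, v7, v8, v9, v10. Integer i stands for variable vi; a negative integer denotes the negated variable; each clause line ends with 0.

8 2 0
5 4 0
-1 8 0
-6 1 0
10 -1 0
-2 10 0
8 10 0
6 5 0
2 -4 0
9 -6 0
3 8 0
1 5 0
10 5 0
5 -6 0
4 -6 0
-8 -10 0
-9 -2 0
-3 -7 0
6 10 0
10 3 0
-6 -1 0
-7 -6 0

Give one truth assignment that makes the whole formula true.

v1 = F  v2 = T  v3 = T  v4 = F  v5 = T  v6 = F  v7 = F  v8 = F  v9 = F  v10 = T

v5 occurs only positively in the remaining clauses — set v5 = True.
Pure literal: v7 appears only negated; assign v7 = False.
Set v1 = False and propagate.
  then v6 is forced to False.
  then v10 is forced to True.
  then v8 is forced to False.
  then v2 is forced to True.
  then v3 is forced to True.
  then v9 is forced to False.
v4 is now unconstrained; take v4 = False.
Every clause has at least one true literal under this assignment.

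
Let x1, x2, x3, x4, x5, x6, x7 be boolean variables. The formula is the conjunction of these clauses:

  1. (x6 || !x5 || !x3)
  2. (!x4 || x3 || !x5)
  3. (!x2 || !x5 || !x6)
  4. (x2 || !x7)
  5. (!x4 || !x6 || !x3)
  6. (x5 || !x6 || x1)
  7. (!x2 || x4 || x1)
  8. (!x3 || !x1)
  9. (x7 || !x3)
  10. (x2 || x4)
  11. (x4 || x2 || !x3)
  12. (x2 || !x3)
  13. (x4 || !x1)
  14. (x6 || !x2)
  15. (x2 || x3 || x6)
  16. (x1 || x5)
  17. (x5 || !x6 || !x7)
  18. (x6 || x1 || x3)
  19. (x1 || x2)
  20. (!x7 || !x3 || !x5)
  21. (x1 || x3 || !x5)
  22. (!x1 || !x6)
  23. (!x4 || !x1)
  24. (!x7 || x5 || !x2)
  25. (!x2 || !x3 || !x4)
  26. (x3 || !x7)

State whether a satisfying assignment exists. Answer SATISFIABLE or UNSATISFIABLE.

UNSATISFIABLE

x3 = True:
  propagation gives x1=False, x7=True, x2=True, x4=True; an empty clause results — contradiction.
x3 = False:
  x1 = True:
    propagation gives x4=True; an empty clause results — contradiction.
  x1 = False:
    propagation gives x5=True; an empty clause results — contradiction.
Every branch closes, so no satisfying assignment exists.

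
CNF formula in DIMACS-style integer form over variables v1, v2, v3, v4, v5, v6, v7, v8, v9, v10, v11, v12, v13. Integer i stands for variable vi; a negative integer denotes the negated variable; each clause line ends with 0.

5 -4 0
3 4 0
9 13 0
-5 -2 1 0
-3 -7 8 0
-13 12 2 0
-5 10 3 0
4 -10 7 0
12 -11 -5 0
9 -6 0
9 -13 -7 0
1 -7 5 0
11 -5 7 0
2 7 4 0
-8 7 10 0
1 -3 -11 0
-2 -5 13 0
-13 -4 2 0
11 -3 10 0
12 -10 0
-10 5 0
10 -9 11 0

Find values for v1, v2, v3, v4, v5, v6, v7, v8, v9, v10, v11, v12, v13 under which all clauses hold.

v1 = F, v2 = F, v3 = F, v4 = T, v5 = T, v6 = F, v7 = T, v8 = F, v9 = T, v10 = T, v11 = T, v12 = T, v13 = F

v6 occurs only negated in the remaining clauses — set v6 = False.
v12 occurs only positively in the remaining clauses — set v12 = True.
Branch on v1: take v1 = False.
Branch on v2: take v2 = False.
Branch on v3: take v3 = False.
  then v4 is forced to True.
  then v5 is forced to True.
  then v10 is forced to True.
  then v13 is forced to False.
  then v9 is forced to True.
The remaining clauses are satisfied by v7 = True, v8 = False, v11 = True.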